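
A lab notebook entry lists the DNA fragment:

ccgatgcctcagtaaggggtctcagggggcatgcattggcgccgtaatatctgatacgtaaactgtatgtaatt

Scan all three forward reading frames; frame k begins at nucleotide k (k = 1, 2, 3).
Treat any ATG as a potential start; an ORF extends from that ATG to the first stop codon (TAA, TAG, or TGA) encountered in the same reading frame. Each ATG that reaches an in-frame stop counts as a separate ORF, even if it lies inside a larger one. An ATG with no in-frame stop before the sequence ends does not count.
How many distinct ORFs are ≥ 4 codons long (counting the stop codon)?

Frame 1: CCG ATG CCT CAG TAA GGG GTC TCA GGG GGC ATG CAT TGG CGC CGT AAT ATC TGA TAC GTA AAC TGT ATG TAA — ATG at 4, stop TAA at 13 → 12 nt; ATG at 31, stop TGA at 52 → 24 nt; ATG at 67, stop TAA at 70 → 6 nt.
Frame 2: CGA TGC CTC AGT AAG GGG TCT CAG GGG GCA TGC ATT GGC GCC GTA ATA TCT GAT ACG TAA ACT GTA TGT AAT — no ATG→stop ORF.
Frame 3: GAT GCC TCA GTA AGG GGT CTC AGG GGG CAT GCA TTG GCG CCG TAA TAT CTG ATA CGT AAA CTG TAT GTA ATT — no ATG→stop ORF.
ORFs ≥ 4 codons: frame 1 4–15 (4 codons), frame 1 31–54 (8 codons). Count = 2.

2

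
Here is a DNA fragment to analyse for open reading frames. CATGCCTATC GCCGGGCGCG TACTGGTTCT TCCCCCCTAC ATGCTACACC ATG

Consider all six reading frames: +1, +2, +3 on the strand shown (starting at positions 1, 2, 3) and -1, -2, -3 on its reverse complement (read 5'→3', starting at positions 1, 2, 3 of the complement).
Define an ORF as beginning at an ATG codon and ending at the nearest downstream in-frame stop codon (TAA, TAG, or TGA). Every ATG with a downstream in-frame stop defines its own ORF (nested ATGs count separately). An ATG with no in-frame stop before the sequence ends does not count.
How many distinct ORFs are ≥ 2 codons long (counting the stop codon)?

2

Reverse complement (5'→3'): CATGGTGTAGCATGTAGGGGGGAAGAACCAGTACGCGCCCGGCGATAGGCATG
Frame +1: CAT GCC TAT CGC CGG GCG CGT ACT GGT TCT TCC CCC CTA CAT GCT ACA CCA — no ATG→stop ORF.
Frame +2: ATG CCT ATC GCC GGG CGC GTA CTG GTT CTT CCC CCC TAC ATG CTA CAC CAT — no ATG→stop ORF.
Frame +3: TGC CTA TCG CCG GGC GCG TAC TGG TTC TTC CCC CCT ACA TGC TAC ACC ATG — no ATG→stop ORF.
Frame -1: CAT GGT GTA GCA TGT AGG GGG GAA GAA CCA GTA CGC GCC CGG CGA TAG GCA — no ATG→stop ORF.
Frame -2: ATG GTG TAG CAT GTA GGG GGG AAG AAC CAG TAC GCG CCC GGC GAT AGG CAT — ATG at 2, stop TAG at 8 → 9 nt.
Frame -3: TGG TGT AGC ATG TAG GGG GGA AGA ACC AGT ACG CGC CCG GCG ATA GGC ATG — ATG at 12, stop TAG at 15 → 6 nt.
ORFs ≥ 2 codons: frame -2 2–10 (3 codons), frame -3 12–17 (2 codons). Count = 2.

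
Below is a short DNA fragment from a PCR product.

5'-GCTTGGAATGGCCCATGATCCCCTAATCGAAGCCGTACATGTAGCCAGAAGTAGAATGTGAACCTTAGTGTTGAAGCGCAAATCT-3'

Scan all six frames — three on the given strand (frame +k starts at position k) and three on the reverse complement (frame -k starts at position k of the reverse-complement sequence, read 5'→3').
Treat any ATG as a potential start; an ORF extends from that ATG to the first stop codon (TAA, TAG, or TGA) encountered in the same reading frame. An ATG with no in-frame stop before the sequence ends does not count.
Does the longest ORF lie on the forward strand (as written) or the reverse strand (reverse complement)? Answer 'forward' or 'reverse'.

forward

Reverse complement (5'→3'): AGATTTGCGCTTCAACACTAAGGTTCACATTCTACTTCTGGCTACATGTACGGCTTCGATTAGGGGATCATGGGCCATTCCAAGC
Frame +1: GCT TGG AAT GGC CCA TGA TCC CCT AAT CGA AGC CGT ACA TGT AGC CAG AAG TAG AAT GTG AAC CTT AGT GTT GAA GCG CAA ATC — no ATG→stop ORF.
Frame +2: CTT GGA ATG GCC CAT GAT CCC CTA ATC GAA GCC GTA CAT GTA GCC AGA AGT AGA ATG TGA ACC TTA GTG TTG AAG CGC AAA TCT — ATG at 8, stop TGA at 59 → 54 nt; ATG at 56, stop TGA at 59 → 6 nt.
Frame +3: TTG GAA TGG CCC ATG ATC CCC TAA TCG AAG CCG TAC ATG TAG CCA GAA GTA GAA TGT GAA CCT TAG TGT TGA AGC GCA AAT — ATG at 15, stop TAA at 24 → 12 nt; ATG at 39, stop TAG at 42 → 6 nt.
Frame -1: AGA TTT GCG CTT CAA CAC TAA GGT TCA CAT TCT ACT TCT GGC TAC ATG TAC GGC TTC GAT TAG GGG ATC ATG GGC CAT TCC AAG — ATG at 46, stop TAG at 61 → 18 nt.
Frame -2: GAT TTG CGC TTC AAC ACT AAG GTT CAC ATT CTA CTT CTG GCT ACA TGT ACG GCT TCG ATT AGG GGA TCA TGG GCC ATT CCA AGC — no ATG→stop ORF.
Frame -3: ATT TGC GCT TCA ACA CTA AGG TTC ACA TTC TAC TTC TGG CTA CAT GTA CGG CTT CGA TTA GGG GAT CAT GGG CCA TTC CAA — no ATG→stop ORF.
Forward-strand max 54 nt; reverse-strand max 18 nt. The forward strand has the longer ORF.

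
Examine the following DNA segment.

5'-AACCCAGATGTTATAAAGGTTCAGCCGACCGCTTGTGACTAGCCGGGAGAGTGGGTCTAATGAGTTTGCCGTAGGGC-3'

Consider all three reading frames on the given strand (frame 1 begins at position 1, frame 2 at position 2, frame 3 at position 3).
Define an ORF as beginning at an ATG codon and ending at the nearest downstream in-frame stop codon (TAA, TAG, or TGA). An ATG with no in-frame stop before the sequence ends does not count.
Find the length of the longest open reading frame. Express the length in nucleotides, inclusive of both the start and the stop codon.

15

Frame 1: AAC CCA GAT GTT ATA AAG GTT CAG CCG ACC GCT TGT GAC TAG CCG GGA GAG TGG GTC TAA TGA GTT TGC CGT AGG — no ATG→stop ORF.
Frame 2: ACC CAG ATG TTA TAA AGG TTC AGC CGA CCG CTT GTG ACT AGC CGG GAG AGT GGG TCT AAT GAG TTT GCC GTA GGG — ATG at 8, stop TAA at 14 → 9 nt.
Frame 3: CCC AGA TGT TAT AAA GGT TCA GCC GAC CGC TTG TGA CTA GCC GGG AGA GTG GGT CTA ATG AGT TTG CCG TAG GGC — ATG at 60, stop TAG at 72 → 15 nt.
Longest: frame 3, positions 60–74, 15 nt = 5 codons = 4 aa. → 15 nucleotides.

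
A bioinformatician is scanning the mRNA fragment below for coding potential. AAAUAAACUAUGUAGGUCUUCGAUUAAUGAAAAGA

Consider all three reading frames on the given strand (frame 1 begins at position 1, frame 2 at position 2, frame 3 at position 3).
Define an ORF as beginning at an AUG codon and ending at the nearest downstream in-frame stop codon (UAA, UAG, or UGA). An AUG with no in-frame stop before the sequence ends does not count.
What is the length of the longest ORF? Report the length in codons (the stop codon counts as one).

Frame 1: AAA UAA ACU AUG UAG GUC UUC GAU UAA UGA AAA — AUG at 10, stop UAG at 13 → 6 nt.
Frame 2: AAU AAA CUA UGU AGG UCU UCG AUU AAU GAA AAG — no AUG→stop ORF.
Frame 3: AUA AAC UAU GUA GGU CUU CGA UUA AUG AAA AGA — no AUG→stop ORF.
Longest: frame 1, positions 10–15, 6 nt = 2 codons = 1 aa. → 2 codons.

2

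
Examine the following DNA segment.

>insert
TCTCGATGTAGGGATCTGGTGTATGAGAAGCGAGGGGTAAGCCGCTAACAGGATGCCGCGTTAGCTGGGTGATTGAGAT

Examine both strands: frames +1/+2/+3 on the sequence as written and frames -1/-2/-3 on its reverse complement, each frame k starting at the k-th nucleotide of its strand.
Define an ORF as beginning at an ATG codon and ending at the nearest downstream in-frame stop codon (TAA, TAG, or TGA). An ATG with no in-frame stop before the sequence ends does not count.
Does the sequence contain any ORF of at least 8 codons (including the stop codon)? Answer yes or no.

Reverse complement (5'→3'): ATCTCAATCACCCAGCTAACGCGGCATCCTGTTAGCGGCTTACCCCTCGCTTCTCATACACCAGATCCCTACATCGAGA
Frame +1: TCT CGA TGT AGG GAT CTG GTG TAT GAG AAG CGA GGG GTA AGC CGC TAA CAG GAT GCC GCG TTA GCT GGG TGA TTG AGA — no ATG→stop ORF.
Frame +2: CTC GAT GTA GGG ATC TGG TGT ATG AGA AGC GAG GGG TAA GCC GCT AAC AGG ATG CCG CGT TAG CTG GGT GAT TGA GAT — ATG at 23, stop TAA at 38 → 18 nt; ATG at 53, stop TAG at 62 → 12 nt.
Frame +3: TCG ATG TAG GGA TCT GGT GTA TGA GAA GCG AGG GGT AAG CCG CTA ACA GGA TGC CGC GTT AGC TGG GTG ATT GAG — ATG at 6, stop TAG at 9 → 6 nt.
Frame -1: ATC TCA ATC ACC CAG CTA ACG CGG CAT CCT GTT AGC GGC TTA CCC CTC GCT TCT CAT ACA CCA GAT CCC TAC ATC GAG — no ATG→stop ORF.
Frame -2: TCT CAA TCA CCC AGC TAA CGC GGC ATC CTG TTA GCG GCT TAC CCC TCG CTT CTC ATA CAC CAG ATC CCT ACA TCG AGA — no ATG→stop ORF.
Frame -3: CTC AAT CAC CCA GCT AAC GCG GCA TCC TGT TAG CGG CTT ACC CCT CGC TTC TCA TAC ACC AGA TCC CTA CAT CGA — no ATG→stop ORF.
Largest ORF found is 6 codons < 8, so no.

no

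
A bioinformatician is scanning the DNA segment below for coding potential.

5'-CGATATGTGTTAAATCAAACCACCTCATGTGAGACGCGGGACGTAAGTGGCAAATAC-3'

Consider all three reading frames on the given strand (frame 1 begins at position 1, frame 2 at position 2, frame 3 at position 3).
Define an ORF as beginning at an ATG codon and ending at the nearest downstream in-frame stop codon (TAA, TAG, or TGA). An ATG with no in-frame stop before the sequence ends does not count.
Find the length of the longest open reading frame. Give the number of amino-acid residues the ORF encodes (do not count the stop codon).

Frame 1: CGA TAT GTG TTA AAT CAA ACC ACC TCA TGT GAG ACG CGG GAC GTA AGT GGC AAA TAC — no ATG→stop ORF.
Frame 2: GAT ATG TGT TAA ATC AAA CCA CCT CAT GTG AGA CGC GGG ACG TAA GTG GCA AAT — ATG at 5, stop TAA at 11 → 9 nt.
Frame 3: ATA TGT GTT AAA TCA AAC CAC CTC ATG TGA GAC GCG GGA CGT AAG TGG CAA ATA — ATG at 27, stop TGA at 30 → 6 nt.
Longest: frame 2, positions 5–13, 9 nt = 3 codons = 2 aa. → 2 amino acids.

2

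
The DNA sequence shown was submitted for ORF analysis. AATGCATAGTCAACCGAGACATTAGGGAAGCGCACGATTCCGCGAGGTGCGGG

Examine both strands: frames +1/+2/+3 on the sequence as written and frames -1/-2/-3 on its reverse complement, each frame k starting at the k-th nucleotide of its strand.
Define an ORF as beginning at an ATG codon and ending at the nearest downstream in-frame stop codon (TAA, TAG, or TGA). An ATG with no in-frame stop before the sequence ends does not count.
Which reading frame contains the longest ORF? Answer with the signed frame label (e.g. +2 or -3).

Reverse complement (5'→3'): CCCGCACCTCGCGGAATCGTGCGCTTCCCTAATGTCTCGGTTGACTATGCATT
Frame +1: AAT GCA TAG TCA ACC GAG ACA TTA GGG AAG CGC ACG ATT CCG CGA GGT GCG — no ATG→stop ORF.
Frame +2: ATG CAT AGT CAA CCG AGA CAT TAG GGA AGC GCA CGA TTC CGC GAG GTG CGG — ATG at 2, stop TAG at 23 → 24 nt.
Frame +3: TGC ATA GTC AAC CGA GAC ATT AGG GAA GCG CAC GAT TCC GCG AGG TGC GGG — no ATG→stop ORF.
Frame -1: CCC GCA CCT CGC GGA ATC GTG CGC TTC CCT AAT GTC TCG GTT GAC TAT GCA — no ATG→stop ORF.
Frame -2: CCG CAC CTC GCG GAA TCG TGC GCT TCC CTA ATG TCT CGG TTG ACT ATG CAT — no ATG→stop ORF.
Frame -3: CGC ACC TCG CGG AAT CGT GCG CTT CCC TAA TGT CTC GGT TGA CTA TGC ATT — no ATG→stop ORF.
Longest ORF is 24 nt in frame +2 (positions 2–25).

+2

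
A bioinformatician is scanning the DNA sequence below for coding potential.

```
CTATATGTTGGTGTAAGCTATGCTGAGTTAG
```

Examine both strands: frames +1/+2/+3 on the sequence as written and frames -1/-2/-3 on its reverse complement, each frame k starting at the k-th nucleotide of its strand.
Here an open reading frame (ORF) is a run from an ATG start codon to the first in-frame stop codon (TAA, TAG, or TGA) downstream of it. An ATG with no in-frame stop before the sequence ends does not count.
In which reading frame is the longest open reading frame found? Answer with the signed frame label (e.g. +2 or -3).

Reverse complement (5'→3'): CTAACTCAGCATAGCTTACACCAACATATAG
Frame +1: CTA TAT GTT GGT GTA AGC TAT GCT GAG TTA — no ATG→stop ORF.
Frame +2: TAT ATG TTG GTG TAA GCT ATG CTG AGT TAG — ATG at 5, stop TAA at 14 → 12 nt; ATG at 20, stop TAG at 29 → 12 nt.
Frame +3: ATA TGT TGG TGT AAG CTA TGC TGA GTT — no ATG→stop ORF.
Frame -1: CTA ACT CAG CAT AGC TTA CAC CAA CAT ATA — no ATG→stop ORF.
Frame -2: TAA CTC AGC ATA GCT TAC ACC AAC ATA TAG — no ATG→stop ORF.
Frame -3: AAC TCA GCA TAG CTT ACA CCA ACA TAT — no ATG→stop ORF.
Longest ORF is 12 nt in frame +2 (positions 5–16).

+2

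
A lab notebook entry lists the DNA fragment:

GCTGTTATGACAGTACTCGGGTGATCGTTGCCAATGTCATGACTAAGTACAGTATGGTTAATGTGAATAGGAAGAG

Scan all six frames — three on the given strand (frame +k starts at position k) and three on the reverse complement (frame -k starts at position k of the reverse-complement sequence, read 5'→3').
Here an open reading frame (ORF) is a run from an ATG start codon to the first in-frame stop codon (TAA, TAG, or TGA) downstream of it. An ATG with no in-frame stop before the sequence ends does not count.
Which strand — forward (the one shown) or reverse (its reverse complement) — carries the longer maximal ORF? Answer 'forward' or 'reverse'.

Reverse complement (5'→3'): CTCTTCCTATTCACATTAACCATACTGTACTTAGTCATGACATTGGCAACGATCACCCGAGTACTGTCATAACAGC
Frame +1: GCT GTT ATG ACA GTA CTC GGG TGA TCG TTG CCA ATG TCA TGA CTA AGT ACA GTA TGG TTA ATG TGA ATA GGA AGA — ATG at 7, stop TGA at 22 → 18 nt; ATG at 34, stop TGA at 40 → 9 nt; ATG at 61, stop TGA at 64 → 6 nt.
Frame +2: CTG TTA TGA CAG TAC TCG GGT GAT CGT TGC CAA TGT CAT GAC TAA GTA CAG TAT GGT TAA TGT GAA TAG GAA GAG — no ATG→stop ORF.
Frame +3: TGT TAT GAC AGT ACT CGG GTG ATC GTT GCC AAT GTC ATG ACT AAG TAC AGT ATG GTT AAT GTG AAT AGG AAG — no ATG→stop ORF.
Frame -1: CTC TTC CTA TTC ACA TTA ACC ATA CTG TAC TTA GTC ATG ACA TTG GCA ACG ATC ACC CGA GTA CTG TCA TAA CAG — ATG at 37, stop TAA at 70 → 36 nt.
Frame -2: TCT TCC TAT TCA CAT TAA CCA TAC TGT ACT TAG TCA TGA CAT TGG CAA CGA TCA CCC GAG TAC TGT CAT AAC AGC — no ATG→stop ORF.
Frame -3: CTT CCT ATT CAC ATT AAC CAT ACT GTA CTT AGT CAT GAC ATT GGC AAC GAT CAC CCG AGT ACT GTC ATA ACA — no ATG→stop ORF.
Forward-strand max 18 nt; reverse-strand max 36 nt. The reverse strand has the longer ORF.

reverse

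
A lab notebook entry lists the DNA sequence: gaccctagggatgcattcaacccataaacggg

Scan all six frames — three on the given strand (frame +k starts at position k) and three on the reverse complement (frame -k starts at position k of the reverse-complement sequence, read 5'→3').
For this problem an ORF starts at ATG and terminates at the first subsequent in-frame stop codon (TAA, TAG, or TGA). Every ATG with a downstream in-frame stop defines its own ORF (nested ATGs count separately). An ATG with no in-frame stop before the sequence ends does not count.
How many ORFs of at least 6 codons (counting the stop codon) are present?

Reverse complement (5'→3'): CCCGTTTATGGGTTGAATGCATCCCTAGGGTC
Frame +1: GAC CCT AGG GAT GCA TTC AAC CCA TAA ACG — no ATG→stop ORF.
Frame +2: ACC CTA GGG ATG CAT TCA ACC CAT AAA CGG — no ATG→stop ORF.
Frame +3: CCC TAG GGA TGC ATT CAA CCC ATA AAC GGG — no ATG→stop ORF.
Frame -1: CCC GTT TAT GGG TTG AAT GCA TCC CTA GGG — no ATG→stop ORF.
Frame -2: CCG TTT ATG GGT TGA ATG CAT CCC TAG GGT — ATG at 8, stop TGA at 14 → 9 nt; ATG at 17, stop TAG at 26 → 12 nt.
Frame -3: CGT TTA TGG GTT GAA TGC ATC CCT AGG GTC — no ATG→stop ORF.
No ORF reaches 6 codons. Count = 0.

0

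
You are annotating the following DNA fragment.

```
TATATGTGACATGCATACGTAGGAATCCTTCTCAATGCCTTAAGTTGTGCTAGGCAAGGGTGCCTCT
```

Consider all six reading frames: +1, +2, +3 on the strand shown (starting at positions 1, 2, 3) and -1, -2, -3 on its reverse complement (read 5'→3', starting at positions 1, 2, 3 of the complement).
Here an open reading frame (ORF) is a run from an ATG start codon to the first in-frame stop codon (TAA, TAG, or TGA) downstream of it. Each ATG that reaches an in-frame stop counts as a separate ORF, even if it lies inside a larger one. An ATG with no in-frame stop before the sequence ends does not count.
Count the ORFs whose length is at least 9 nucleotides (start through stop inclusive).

2

Reverse complement (5'→3'): AGAGGCACCCTTGCCTAGCACAACTTAAGGCATTGAGAAGGATTCCTACGTATGCATGTCACATATA
Frame +1: TAT ATG TGA CAT GCA TAC GTA GGA ATC CTT CTC AAT GCC TTA AGT TGT GCT AGG CAA GGG TGC CTC — ATG at 4, stop TGA at 7 → 6 nt.
Frame +2: ATA TGT GAC ATG CAT ACG TAG GAA TCC TTC TCA ATG CCT TAA GTT GTG CTA GGC AAG GGT GCC TCT — ATG at 11, stop TAG at 20 → 12 nt; ATG at 35, stop TAA at 41 → 9 nt.
Frame +3: TAT GTG ACA TGC ATA CGT AGG AAT CCT TCT CAA TGC CTT AAG TTG TGC TAG GCA AGG GTG CCT — no ATG→stop ORF.
Frame -1: AGA GGC ACC CTT GCC TAG CAC AAC TTA AGG CAT TGA GAA GGA TTC CTA CGT ATG CAT GTC ACA TAT — no ATG→stop ORF.
Frame -2: GAG GCA CCC TTG CCT AGC ACA ACT TAA GGC ATT GAG AAG GAT TCC TAC GTA TGC ATG TCA CAT ATA — no ATG→stop ORF.
Frame -3: AGG CAC CCT TGC CTA GCA CAA CTT AAG GCA TTG AGA AGG ATT CCT ACG TAT GCA TGT CAC ATA — no ATG→stop ORF.
ORFs ≥ 9 nucleotides: frame +2 11–22 (12 nucleotides), frame +2 35–43 (9 nucleotides). Count = 2.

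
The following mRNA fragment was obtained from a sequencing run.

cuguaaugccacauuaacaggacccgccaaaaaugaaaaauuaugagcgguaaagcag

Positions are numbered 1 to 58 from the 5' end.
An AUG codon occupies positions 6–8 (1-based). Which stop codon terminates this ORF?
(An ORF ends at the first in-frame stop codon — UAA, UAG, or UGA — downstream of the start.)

UAA

Codons from position 6: AUG (6–8), CCA (9–11), CAU (12–14), UAA (15–17).
The first in-frame stop codon is UAA.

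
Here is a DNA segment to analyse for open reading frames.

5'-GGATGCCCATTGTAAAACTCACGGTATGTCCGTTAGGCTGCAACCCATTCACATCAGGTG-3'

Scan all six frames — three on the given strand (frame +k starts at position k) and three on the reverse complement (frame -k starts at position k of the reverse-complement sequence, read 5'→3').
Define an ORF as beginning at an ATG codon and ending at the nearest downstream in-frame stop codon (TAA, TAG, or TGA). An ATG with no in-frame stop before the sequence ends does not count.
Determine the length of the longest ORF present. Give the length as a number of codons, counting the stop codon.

10

Reverse complement (5'→3'): CACCTGATGTGAATGGGTTGCAGCCTAACGGACATACCGTGAGTTTTACAATGGGCATCC
Frame +1: GGA TGC CCA TTG TAA AAC TCA CGG TAT GTC CGT TAG GCT GCA ACC CAT TCA CAT CAG GTG — no ATG→stop ORF.
Frame +2: GAT GCC CAT TGT AAA ACT CAC GGT ATG TCC GTT AGG CTG CAA CCC ATT CAC ATC AGG — no ATG→stop ORF.
Frame +3: ATG CCC ATT GTA AAA CTC ACG GTA TGT CCG TTA GGC TGC AAC CCA TTC ACA TCA GGT — no ATG→stop ORF.
Frame -1: CAC CTG ATG TGA ATG GGT TGC AGC CTA ACG GAC ATA CCG TGA GTT TTA CAA TGG GCA TCC — ATG at 7, stop TGA at 10 → 6 nt; ATG at 13, stop TGA at 40 → 30 nt.
Frame -2: ACC TGA TGT GAA TGG GTT GCA GCC TAA CGG ACA TAC CGT GAG TTT TAC AAT GGG CAT — no ATG→stop ORF.
Frame -3: CCT GAT GTG AAT GGG TTG CAG CCT AAC GGA CAT ACC GTG AGT TTT ACA ATG GGC ATC — no ATG→stop ORF.
Longest: frame -1, positions 13–42, 30 nt = 10 codons = 9 aa. → 10 codons.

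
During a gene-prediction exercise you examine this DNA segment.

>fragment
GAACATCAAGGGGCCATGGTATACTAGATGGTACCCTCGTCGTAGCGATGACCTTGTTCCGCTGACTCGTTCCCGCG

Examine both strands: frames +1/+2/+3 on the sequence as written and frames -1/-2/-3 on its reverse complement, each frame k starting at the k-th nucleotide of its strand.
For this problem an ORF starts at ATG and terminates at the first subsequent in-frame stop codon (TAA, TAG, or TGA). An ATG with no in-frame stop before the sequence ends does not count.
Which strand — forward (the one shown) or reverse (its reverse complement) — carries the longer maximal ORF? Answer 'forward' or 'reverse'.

forward

Reverse complement (5'→3'): CGCGGGAACGAGTCAGCGGAACAAGGTCATCGCTACGACGAGGGTACCATCTAGTATACCATGGCCCCTTGATGTTC
Frame +1: GAA CAT CAA GGG GCC ATG GTA TAC TAG ATG GTA CCC TCG TCG TAG CGA TGA CCT TGT TCC GCT GAC TCG TTC CCG — ATG at 16, stop TAG at 25 → 12 nt; ATG at 28, stop TAG at 43 → 18 nt.
Frame +2: AAC ATC AAG GGG CCA TGG TAT ACT AGA TGG TAC CCT CGT CGT AGC GAT GAC CTT GTT CCG CTG ACT CGT TCC CGC — no ATG→stop ORF.
Frame +3: ACA TCA AGG GGC CAT GGT ATA CTA GAT GGT ACC CTC GTC GTA GCG ATG ACC TTG TTC CGC TGA CTC GTT CCC GCG — ATG at 48, stop TGA at 63 → 18 nt.
Frame -1: CGC GGG AAC GAG TCA GCG GAA CAA GGT CAT CGC TAC GAC GAG GGT ACC ATC TAG TAT ACC ATG GCC CCT TGA TGT — ATG at 61, stop TGA at 70 → 12 nt.
Frame -2: GCG GGA ACG AGT CAG CGG AAC AAG GTC ATC GCT ACG ACG AGG GTA CCA TCT AGT ATA CCA TGG CCC CTT GAT GTT — no ATG→stop ORF.
Frame -3: CGG GAA CGA GTC AGC GGA ACA AGG TCA TCG CTA CGA CGA GGG TAC CAT CTA GTA TAC CAT GGC CCC TTG ATG TTC — no ATG→stop ORF.
Forward-strand max 18 nt; reverse-strand max 12 nt. The forward strand has the longer ORF.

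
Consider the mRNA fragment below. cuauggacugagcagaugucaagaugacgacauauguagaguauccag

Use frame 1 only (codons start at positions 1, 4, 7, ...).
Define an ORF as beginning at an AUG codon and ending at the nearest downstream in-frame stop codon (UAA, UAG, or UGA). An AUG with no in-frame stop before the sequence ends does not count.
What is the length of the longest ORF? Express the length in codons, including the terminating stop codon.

4

Frame 1: CUA UGG ACU GAG CAG AUG UCA AGA UGA CGA CAU AUG UAG AGU AUC CAG — AUG at 16, stop UGA at 25 → 12 nt; AUG at 34, stop UAG at 37 → 6 nt.
Longest: frame 1, positions 16–27, 12 nt = 4 codons = 3 aa. → 4 codons.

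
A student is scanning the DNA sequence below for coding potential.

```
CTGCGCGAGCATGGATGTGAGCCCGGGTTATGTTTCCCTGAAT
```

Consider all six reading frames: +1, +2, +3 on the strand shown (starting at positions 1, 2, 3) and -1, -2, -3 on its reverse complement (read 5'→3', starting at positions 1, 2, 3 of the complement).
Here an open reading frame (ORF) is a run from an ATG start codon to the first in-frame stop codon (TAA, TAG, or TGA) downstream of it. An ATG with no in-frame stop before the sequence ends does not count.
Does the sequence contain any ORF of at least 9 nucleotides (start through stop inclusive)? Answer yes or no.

yes

Reverse complement (5'→3'): ATTCAGGGAAACATAACCCGGGCTCACATCCATGCTCGCGCAG
Frame +1: CTG CGC GAG CAT GGA TGT GAG CCC GGG TTA TGT TTC CCT GAA — no ATG→stop ORF.
Frame +2: TGC GCG AGC ATG GAT GTG AGC CCG GGT TAT GTT TCC CTG AAT — no ATG→stop ORF.
Frame +3: GCG CGA GCA TGG ATG TGA GCC CGG GTT ATG TTT CCC TGA — ATG at 15, stop TGA at 18 → 6 nt; ATG at 30, stop TGA at 39 → 12 nt.
Frame -1: ATT CAG GGA AAC ATA ACC CGG GCT CAC ATC CAT GCT CGC GCA — no ATG→stop ORF.
Frame -2: TTC AGG GAA ACA TAA CCC GGG CTC ACA TCC ATG CTC GCG CAG — no ATG→stop ORF.
Frame -3: TCA GGG AAA CAT AAC CCG GGC TCA CAT CCA TGC TCG CGC — no ATG→stop ORF.
Frame +3 has an ORF of 12 nucleotides (positions 30–41) ≥ 9, so yes.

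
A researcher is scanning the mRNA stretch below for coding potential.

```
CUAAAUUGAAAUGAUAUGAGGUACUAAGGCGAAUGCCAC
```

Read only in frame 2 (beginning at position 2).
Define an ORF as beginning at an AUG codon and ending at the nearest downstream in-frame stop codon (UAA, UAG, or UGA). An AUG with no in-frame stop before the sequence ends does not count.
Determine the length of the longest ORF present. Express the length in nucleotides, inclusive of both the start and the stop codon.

Frame 2: UAA AUU GAA AUG AUA UGA GGU ACU AAG GCG AAU GCC — AUG at 11, stop UGA at 17 → 9 nt.
Longest: frame 2, positions 11–19, 9 nt = 3 codons = 2 aa. → 9 nucleotides.

9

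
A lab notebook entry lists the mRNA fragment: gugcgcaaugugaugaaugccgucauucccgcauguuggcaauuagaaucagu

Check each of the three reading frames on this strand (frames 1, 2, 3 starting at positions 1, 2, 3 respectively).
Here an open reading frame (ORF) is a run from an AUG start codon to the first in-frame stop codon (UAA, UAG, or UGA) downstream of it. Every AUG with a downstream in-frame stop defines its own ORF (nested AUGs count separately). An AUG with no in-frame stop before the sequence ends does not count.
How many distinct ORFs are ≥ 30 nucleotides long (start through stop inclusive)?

1

Frame 1: GUG CGC AAU GUG AUG AAU GCC GUC AUU CCC GCA UGU UGG CAA UUA GAA UCA — no AUG→stop ORF.
Frame 2: UGC GCA AUG UGA UGA AUG CCG UCA UUC CCG CAU GUU GGC AAU UAG AAU CAG — AUG at 8, stop UGA at 11 → 6 nt; AUG at 17, stop UAG at 44 → 30 nt.
Frame 3: GCG CAA UGU GAU GAA UGC CGU CAU UCC CGC AUG UUG GCA AUU AGA AUC AGU — no AUG→stop ORF.
ORFs ≥ 30 nucleotides: frame 2 17–46 (30 nucleotides). Count = 1.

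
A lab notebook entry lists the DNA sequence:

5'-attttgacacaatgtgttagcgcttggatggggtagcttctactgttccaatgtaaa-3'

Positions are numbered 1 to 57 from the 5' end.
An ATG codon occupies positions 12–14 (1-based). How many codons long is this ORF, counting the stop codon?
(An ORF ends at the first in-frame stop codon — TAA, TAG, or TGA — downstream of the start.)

Codons from position 12: ATG (12–14), TGT (15–17), TAG (18–20).
TAG is the first in-frame stop; that's 3 codons including the stop.

3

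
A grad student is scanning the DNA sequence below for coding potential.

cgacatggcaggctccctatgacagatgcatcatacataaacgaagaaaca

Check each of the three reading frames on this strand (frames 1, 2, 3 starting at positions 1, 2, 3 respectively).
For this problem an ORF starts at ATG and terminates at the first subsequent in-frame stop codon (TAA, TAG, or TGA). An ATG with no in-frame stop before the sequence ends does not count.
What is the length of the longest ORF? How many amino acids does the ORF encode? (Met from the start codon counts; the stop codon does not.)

5

Frame 1: CGA CAT GGC AGG CTC CCT ATG ACA GAT GCA TCA TAC ATA AAC GAA GAA ACA — no ATG→stop ORF.
Frame 2: GAC ATG GCA GGC TCC CTA TGA CAG ATG CAT CAT ACA TAA ACG AAG AAA — ATG at 5, stop TGA at 20 → 18 nt; ATG at 26, stop TAA at 38 → 15 nt.
Frame 3: ACA TGG CAG GCT CCC TAT GAC AGA TGC ATC ATA CAT AAA CGA AGA AAC — no ATG→stop ORF.
Longest: frame 2, positions 5–22, 18 nt = 6 codons = 5 aa. → 5 amino acids.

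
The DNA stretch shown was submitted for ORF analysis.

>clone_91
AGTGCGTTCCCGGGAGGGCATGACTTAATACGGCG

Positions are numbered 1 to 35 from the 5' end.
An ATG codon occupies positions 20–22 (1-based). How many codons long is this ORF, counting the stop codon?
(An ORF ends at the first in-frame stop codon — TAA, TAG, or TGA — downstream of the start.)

3

Codons from position 20: ATG (20–22), ACT (23–25), TAA (26–28).
TAA is the first in-frame stop; that's 3 codons including the stop.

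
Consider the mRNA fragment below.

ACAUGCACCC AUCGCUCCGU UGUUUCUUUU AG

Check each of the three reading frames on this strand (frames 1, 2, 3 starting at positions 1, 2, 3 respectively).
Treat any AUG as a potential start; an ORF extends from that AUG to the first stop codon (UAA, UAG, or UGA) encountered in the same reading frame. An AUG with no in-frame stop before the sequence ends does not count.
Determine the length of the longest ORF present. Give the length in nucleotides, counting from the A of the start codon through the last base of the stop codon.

30

Frame 1: ACA UGC ACC CAU CGC UCC GUU GUU UCU UUU — no AUG→stop ORF.
Frame 2: CAU GCA CCC AUC GCU CCG UUG UUU CUU UUA — no AUG→stop ORF.
Frame 3: AUG CAC CCA UCG CUC CGU UGU UUC UUU UAG — AUG at 3, stop UAG at 30 → 30 nt.
Longest: frame 3, positions 3–32, 30 nt = 10 codons = 9 aa. → 30 nucleotides.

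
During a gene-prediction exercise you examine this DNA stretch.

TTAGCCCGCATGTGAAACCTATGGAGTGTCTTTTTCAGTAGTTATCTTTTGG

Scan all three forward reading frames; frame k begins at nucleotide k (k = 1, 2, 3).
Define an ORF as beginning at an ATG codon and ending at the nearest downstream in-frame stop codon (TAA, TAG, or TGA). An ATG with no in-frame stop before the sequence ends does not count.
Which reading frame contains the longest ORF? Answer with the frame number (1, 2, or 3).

Frame 1: TTA GCC CGC ATG TGA AAC CTA TGG AGT GTC TTT TTC AGT AGT TAT CTT TTG — ATG at 10, stop TGA at 13 → 6 nt.
Frame 2: TAG CCC GCA TGT GAA ACC TAT GGA GTG TCT TTT TCA GTA GTT ATC TTT TGG — no ATG→stop ORF.
Frame 3: AGC CCG CAT GTG AAA CCT ATG GAG TGT CTT TTT CAG TAG TTA TCT TTT — ATG at 21, stop TAG at 39 → 21 nt.
Longest ORF is 21 nt in frame 3 (positions 21–41).

3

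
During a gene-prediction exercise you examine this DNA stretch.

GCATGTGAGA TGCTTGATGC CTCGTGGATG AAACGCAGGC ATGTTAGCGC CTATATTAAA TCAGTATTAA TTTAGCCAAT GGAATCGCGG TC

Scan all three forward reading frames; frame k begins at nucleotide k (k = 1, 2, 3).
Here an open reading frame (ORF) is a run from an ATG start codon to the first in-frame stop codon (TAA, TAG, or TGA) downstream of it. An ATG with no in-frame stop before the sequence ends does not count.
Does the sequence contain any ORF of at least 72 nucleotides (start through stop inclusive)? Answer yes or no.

Frame 1: GCA TGT GAG ATG CTT GAT GCC TCG TGG ATG AAA CGC AGG CAT GTT AGC GCC TAT ATT AAA TCA GTA TTA ATT TAG CCA ATG GAA TCG CGG — ATG at 10, stop TAG at 73 → 66 nt; ATG at 28, stop TAG at 73 → 48 nt.
Frame 2: CAT GTG AGA TGC TTG ATG CCT CGT GGA TGA AAC GCA GGC ATG TTA GCG CCT ATA TTA AAT CAG TAT TAA TTT AGC CAA TGG AAT CGC GGT — ATG at 17, stop TGA at 29 → 15 nt; ATG at 41, stop TAA at 68 → 30 nt.
Frame 3: ATG TGA GAT GCT TGA TGC CTC GTG GAT GAA ACG CAG GCA TGT TAG CGC CTA TAT TAA ATC AGT ATT AAT TTA GCC AAT GGA ATC GCG GTC — ATG at 3, stop TGA at 6 → 6 nt.
Largest ORF found is 66 nucleotides < 72, so no.

no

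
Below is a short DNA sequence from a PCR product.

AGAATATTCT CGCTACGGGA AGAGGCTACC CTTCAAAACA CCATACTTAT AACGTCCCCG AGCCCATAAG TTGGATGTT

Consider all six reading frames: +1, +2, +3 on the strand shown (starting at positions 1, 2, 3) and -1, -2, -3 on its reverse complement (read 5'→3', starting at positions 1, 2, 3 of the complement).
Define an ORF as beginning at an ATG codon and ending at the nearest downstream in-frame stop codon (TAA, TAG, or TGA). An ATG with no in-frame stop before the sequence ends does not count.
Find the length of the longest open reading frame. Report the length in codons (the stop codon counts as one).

Reverse complement (5'→3'): AACATCCAACTTATGGGCTCGGGGACGTTATAAGTATGGTGTTTTGAAGGGTAGCCTCTTCCCGTAGCGAGAATATTCT
Frame +1: AGA ATA TTC TCG CTA CGG GAA GAG GCT ACC CTT CAA AAC ACC ATA CTT ATA ACG TCC CCG AGC CCA TAA GTT GGA TGT — no ATG→stop ORF.
Frame +2: GAA TAT TCT CGC TAC GGG AAG AGG CTA CCC TTC AAA ACA CCA TAC TTA TAA CGT CCC CGA GCC CAT AAG TTG GAT GTT — no ATG→stop ORF.
Frame +3: AAT ATT CTC GCT ACG GGA AGA GGC TAC CCT TCA AAA CAC CAT ACT TAT AAC GTC CCC GAG CCC ATA AGT TGG ATG — no ATG→stop ORF.
Frame -1: AAC ATC CAA CTT ATG GGC TCG GGG ACG TTA TAA GTA TGG TGT TTT GAA GGG TAG CCT CTT CCC GTA GCG AGA ATA TTC — ATG at 13, stop TAA at 31 → 21 nt.
Frame -2: ACA TCC AAC TTA TGG GCT CGG GGA CGT TAT AAG TAT GGT GTT TTG AAG GGT AGC CTC TTC CCG TAG CGA GAA TAT TCT — no ATG→stop ORF.
Frame -3: CAT CCA ACT TAT GGG CTC GGG GAC GTT ATA AGT ATG GTG TTT TGA AGG GTA GCC TCT TCC CGT AGC GAG AAT ATT — ATG at 36, stop TGA at 45 → 12 nt.
Longest: frame -1, positions 13–33, 21 nt = 7 codons = 6 aa. → 7 codons.

7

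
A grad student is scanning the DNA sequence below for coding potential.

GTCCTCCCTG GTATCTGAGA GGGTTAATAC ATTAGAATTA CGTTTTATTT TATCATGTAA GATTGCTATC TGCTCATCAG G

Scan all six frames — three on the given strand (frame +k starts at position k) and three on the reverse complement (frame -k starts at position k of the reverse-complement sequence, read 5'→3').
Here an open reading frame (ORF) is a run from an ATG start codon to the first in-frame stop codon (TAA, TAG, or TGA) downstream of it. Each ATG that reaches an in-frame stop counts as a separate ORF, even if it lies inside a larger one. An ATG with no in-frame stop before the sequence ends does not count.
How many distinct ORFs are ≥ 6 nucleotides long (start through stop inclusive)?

4

Reverse complement (5'→3'): CCTGATGAGCAGATAGCAATCTTACATGATAAAATAAAACGTAATTCTAATGTATTAACCCTCTCAGATACCAGGGAGGAC
Frame +1: GTC CTC CCT GGT ATC TGA GAG GGT TAA TAC ATT AGA ATT ACG TTT TAT TTT ATC ATG TAA GAT TGC TAT CTG CTC ATC AGG — ATG at 55, stop TAA at 58 → 6 nt.
Frame +2: TCC TCC CTG GTA TCT GAG AGG GTT AAT ACA TTA GAA TTA CGT TTT ATT TTA TCA TGT AAG ATT GCT ATC TGC TCA TCA — no ATG→stop ORF.
Frame +3: CCT CCC TGG TAT CTG AGA GGG TTA ATA CAT TAG AAT TAC GTT TTA TTT TAT CAT GTA AGA TTG CTA TCT GCT CAT CAG — no ATG→stop ORF.
Frame -1: CCT GAT GAG CAG ATA GCA ATC TTA CAT GAT AAA ATA AAA CGT AAT TCT AAT GTA TTA ACC CTC TCA GAT ACC AGG GAG GAC — no ATG→stop ORF.
Frame -2: CTG ATG AGC AGA TAG CAA TCT TAC ATG ATA AAA TAA AAC GTA ATT CTA ATG TAT TAA CCC TCT CAG ATA CCA GGG AGG — ATG at 5, stop TAG at 14 → 12 nt; ATG at 26, stop TAA at 35 → 12 nt; ATG at 50, stop TAA at 56 → 9 nt.
Frame -3: TGA TGA GCA GAT AGC AAT CTT ACA TGA TAA AAT AAA ACG TAA TTC TAA TGT ATT AAC CCT CTC AGA TAC CAG GGA GGA — no ATG→stop ORF.
ORFs ≥ 6 nucleotides: frame +1 55–60 (6 nucleotides), frame -2 5–16 (12 nucleotides), frame -2 26–37 (12 nucleotides), frame -2 50–58 (9 nucleotides). Count = 4.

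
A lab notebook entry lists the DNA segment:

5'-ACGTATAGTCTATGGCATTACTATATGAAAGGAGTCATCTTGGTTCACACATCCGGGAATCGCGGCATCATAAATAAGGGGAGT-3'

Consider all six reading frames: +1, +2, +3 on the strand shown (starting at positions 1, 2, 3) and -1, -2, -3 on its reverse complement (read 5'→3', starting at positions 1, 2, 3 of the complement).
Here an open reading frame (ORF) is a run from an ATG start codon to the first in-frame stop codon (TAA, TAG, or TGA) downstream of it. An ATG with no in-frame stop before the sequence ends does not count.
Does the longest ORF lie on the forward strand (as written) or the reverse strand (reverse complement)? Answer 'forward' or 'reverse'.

forward

Reverse complement (5'→3'): ACTCCCCTTATTTATGATGCCGCGATTCCCGGATGTGTGAACCAAGATGACTCCTTTCATATAGTAATGCCATAGACTATACGT
Frame +1: ACG TAT AGT CTA TGG CAT TAC TAT ATG AAA GGA GTC ATC TTG GTT CAC ACA TCC GGG AAT CGC GGC ATC ATA AAT AAG GGG AGT — no ATG→stop ORF.
Frame +2: CGT ATA GTC TAT GGC ATT ACT ATA TGA AAG GAG TCA TCT TGG TTC ACA CAT CCG GGA ATC GCG GCA TCA TAA ATA AGG GGA — no ATG→stop ORF.
Frame +3: GTA TAG TCT ATG GCA TTA CTA TAT GAA AGG AGT CAT CTT GGT TCA CAC ATC CGG GAA TCG CGG CAT CAT AAA TAA GGG GAG — ATG at 12, stop TAA at 75 → 66 nt.
Frame -1: ACT CCC CTT ATT TAT GAT GCC GCG ATT CCC GGA TGT GTG AAC CAA GAT GAC TCC TTT CAT ATA GTA ATG CCA TAG ACT ATA CGT — ATG at 67, stop TAG at 73 → 9 nt.
Frame -2: CTC CCC TTA TTT ATG ATG CCG CGA TTC CCG GAT GTG TGA ACC AAG ATG ACT CCT TTC ATA TAG TAA TGC CAT AGA CTA TAC — ATG at 14, stop TGA at 38 → 27 nt; ATG at 17, stop TGA at 38 → 24 nt; ATG at 47, stop TAG at 62 → 18 nt.
Frame -3: TCC CCT TAT TTA TGA TGC CGC GAT TCC CGG ATG TGT GAA CCA AGA TGA CTC CTT TCA TAT AGT AAT GCC ATA GAC TAT ACG — ATG at 33, stop TGA at 48 → 18 nt.
Forward-strand max 66 nt; reverse-strand max 27 nt. The forward strand has the longer ORF.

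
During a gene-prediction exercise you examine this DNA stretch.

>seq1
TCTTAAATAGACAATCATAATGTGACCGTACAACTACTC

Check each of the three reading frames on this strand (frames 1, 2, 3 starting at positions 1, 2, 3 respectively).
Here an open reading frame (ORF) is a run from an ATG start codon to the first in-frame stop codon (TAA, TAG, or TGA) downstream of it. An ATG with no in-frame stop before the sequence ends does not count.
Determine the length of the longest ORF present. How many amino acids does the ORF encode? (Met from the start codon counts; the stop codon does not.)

1

Frame 1: TCT TAA ATA GAC AAT CAT AAT GTG ACC GTA CAA CTA CTC — no ATG→stop ORF.
Frame 2: CTT AAA TAG ACA ATC ATA ATG TGA CCG TAC AAC TAC — ATG at 20, stop TGA at 23 → 6 nt.
Frame 3: TTA AAT AGA CAA TCA TAA TGT GAC CGT ACA ACT ACT — no ATG→stop ORF.
Longest: frame 2, positions 20–25, 6 nt = 2 codons = 1 aa. → 1 amino acids.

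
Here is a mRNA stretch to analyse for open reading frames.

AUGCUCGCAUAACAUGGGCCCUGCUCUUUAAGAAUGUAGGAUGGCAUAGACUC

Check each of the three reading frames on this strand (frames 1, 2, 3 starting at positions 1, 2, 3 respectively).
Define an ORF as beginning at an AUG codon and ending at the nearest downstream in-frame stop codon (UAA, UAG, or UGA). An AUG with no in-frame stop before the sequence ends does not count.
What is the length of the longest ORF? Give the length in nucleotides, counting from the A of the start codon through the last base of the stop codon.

Frame 1: AUG CUC GCA UAA CAU GGG CCC UGC UCU UUA AGA AUG UAG GAU GGC AUA GAC — AUG at 1, stop UAA at 10 → 12 nt; AUG at 34, stop UAG at 37 → 6 nt.
Frame 2: UGC UCG CAU AAC AUG GGC CCU GCU CUU UAA GAA UGU AGG AUG GCA UAG ACU — AUG at 14, stop UAA at 29 → 18 nt; AUG at 41, stop UAG at 47 → 9 nt.
Frame 3: GCU CGC AUA ACA UGG GCC CUG CUC UUU AAG AAU GUA GGA UGG CAU AGA CUC — no AUG→stop ORF.
Longest: frame 2, positions 14–31, 18 nt = 6 codons = 5 aa. → 18 nucleotides.

18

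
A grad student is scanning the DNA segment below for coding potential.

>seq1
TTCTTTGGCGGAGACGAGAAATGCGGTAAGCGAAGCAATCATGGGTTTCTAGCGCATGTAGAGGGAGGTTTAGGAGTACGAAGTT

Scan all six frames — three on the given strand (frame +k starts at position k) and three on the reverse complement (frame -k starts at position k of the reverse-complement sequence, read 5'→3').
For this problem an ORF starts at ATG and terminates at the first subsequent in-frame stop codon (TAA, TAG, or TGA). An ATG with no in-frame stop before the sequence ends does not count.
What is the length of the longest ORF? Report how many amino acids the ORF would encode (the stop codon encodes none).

3

Reverse complement (5'→3'): AACTTCGTACTCCTAAACCTCCCTCTACATGCGCTAGAAACCCATGATTGCTTCGCTTACCGCATTTCTCGTCTCCGCCAAAGAA
Frame +1: TTC TTT GGC GGA GAC GAG AAA TGC GGT AAG CGA AGC AAT CAT GGG TTT CTA GCG CAT GTA GAG GGA GGT TTA GGA GTA CGA AGT — no ATG→stop ORF.
Frame +2: TCT TTG GCG GAG ACG AGA AAT GCG GTA AGC GAA GCA ATC ATG GGT TTC TAG CGC ATG TAG AGG GAG GTT TAG GAG TAC GAA GTT — ATG at 41, stop TAG at 50 → 12 nt; ATG at 56, stop TAG at 59 → 6 nt.
Frame +3: CTT TGG CGG AGA CGA GAA ATG CGG TAA GCG AAG CAA TCA TGG GTT TCT AGC GCA TGT AGA GGG AGG TTT AGG AGT ACG AAG — ATG at 21, stop TAA at 27 → 9 nt.
Frame -1: AAC TTC GTA CTC CTA AAC CTC CCT CTA CAT GCG CTA GAA ACC CAT GAT TGC TTC GCT TAC CGC ATT TCT CGT CTC CGC CAA AGA — no ATG→stop ORF.
Frame -2: ACT TCG TAC TCC TAA ACC TCC CTC TAC ATG CGC TAG AAA CCC ATG ATT GCT TCG CTT ACC GCA TTT CTC GTC TCC GCC AAA GAA — ATG at 29, stop TAG at 35 → 9 nt.
Frame -3: CTT CGT ACT CCT AAA CCT CCC TCT ACA TGC GCT AGA AAC CCA TGA TTG CTT CGC TTA CCG CAT TTC TCG TCT CCG CCA AAG — no ATG→stop ORF.
Longest: frame +2, positions 41–52, 12 nt = 4 codons = 3 aa. → 3 amino acids.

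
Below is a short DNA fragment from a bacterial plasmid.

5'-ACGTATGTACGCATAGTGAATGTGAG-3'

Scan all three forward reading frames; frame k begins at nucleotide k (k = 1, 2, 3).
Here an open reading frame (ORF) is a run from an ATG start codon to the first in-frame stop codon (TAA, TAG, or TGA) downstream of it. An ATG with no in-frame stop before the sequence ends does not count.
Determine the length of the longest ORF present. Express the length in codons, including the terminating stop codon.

4

Frame 1: ACG TAT GTA CGC ATA GTG AAT GTG — no ATG→stop ORF.
Frame 2: CGT ATG TAC GCA TAG TGA ATG TGA — ATG at 5, stop TAG at 14 → 12 nt; ATG at 20, stop TGA at 23 → 6 nt.
Frame 3: GTA TGT ACG CAT AGT GAA TGT GAG — no ATG→stop ORF.
Longest: frame 2, positions 5–16, 12 nt = 4 codons = 3 aa. → 4 codons.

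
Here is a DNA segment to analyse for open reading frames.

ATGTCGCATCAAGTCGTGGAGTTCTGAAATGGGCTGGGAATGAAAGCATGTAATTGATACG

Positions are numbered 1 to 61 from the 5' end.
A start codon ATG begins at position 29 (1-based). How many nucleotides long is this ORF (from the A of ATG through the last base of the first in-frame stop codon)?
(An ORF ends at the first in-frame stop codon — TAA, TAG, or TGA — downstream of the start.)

Codons from position 29: ATG (29–31), GGC (32–34), TGG (35–37), GAA (38–40), TGA (41–43).
TGA is the first in-frame stop; ORF spans 29–43, 15 nucleotides.

15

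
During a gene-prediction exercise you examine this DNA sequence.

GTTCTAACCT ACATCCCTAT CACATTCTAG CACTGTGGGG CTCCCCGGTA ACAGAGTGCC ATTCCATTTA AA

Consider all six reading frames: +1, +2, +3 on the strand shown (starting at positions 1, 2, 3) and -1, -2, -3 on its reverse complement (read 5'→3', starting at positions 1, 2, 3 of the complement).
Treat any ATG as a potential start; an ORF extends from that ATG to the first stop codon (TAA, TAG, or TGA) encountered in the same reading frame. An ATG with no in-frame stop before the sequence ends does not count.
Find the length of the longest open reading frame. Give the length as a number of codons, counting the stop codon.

Reverse complement (5'→3'): TTTAAATGGAATGGCACTCTGTTACCGGGGAGCCCCACAGTGCTAGAATGTGATAGGGATGTAGGTTAGAAC
Frame +1: GTT CTA ACC TAC ATC CCT ATC ACA TTC TAG CAC TGT GGG GCT CCC CGG TAA CAG AGT GCC ATT CCA TTT AAA — no ATG→stop ORF.
Frame +2: TTC TAA CCT ACA TCC CTA TCA CAT TCT AGC ACT GTG GGG CTC CCC GGT AAC AGA GTG CCA TTC CAT TTA — no ATG→stop ORF.
Frame +3: TCT AAC CTA CAT CCC TAT CAC ATT CTA GCA CTG TGG GGC TCC CCG GTA ACA GAG TGC CAT TCC ATT TAA — no ATG→stop ORF.
Frame -1: TTT AAA TGG AAT GGC ACT CTG TTA CCG GGG AGC CCC ACA GTG CTA GAA TGT GAT AGG GAT GTA GGT TAG AAC — no ATG→stop ORF.
Frame -2: TTA AAT GGA ATG GCA CTC TGT TAC CGG GGA GCC CCA CAG TGC TAG AAT GTG ATA GGG ATG TAG GTT AGA — ATG at 11, stop TAG at 44 → 36 nt; ATG at 59, stop TAG at 62 → 6 nt.
Frame -3: TAA ATG GAA TGG CAC TCT GTT ACC GGG GAG CCC CAC AGT GCT AGA ATG TGA TAG GGA TGT AGG TTA GAA — ATG at 6, stop TGA at 51 → 48 nt; ATG at 48, stop TGA at 51 → 6 nt.
Longest: frame -3, positions 6–53, 48 nt = 16 codons = 15 aa. → 16 codons.

16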